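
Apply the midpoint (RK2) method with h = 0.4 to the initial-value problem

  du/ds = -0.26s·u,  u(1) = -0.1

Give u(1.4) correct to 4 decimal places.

-0.0882

Midpoint: k1 = f(s_n, u_n); k2 = f(s_n + h/2, u_n + (h/2)·k1); u_{n+1} = u_n + h·k2.
s=1.000000, u=-0.100000:
  k1 = f(1.000000, -0.100000) = 0.026000
  k2 = f(1.200000, -0.094800) = 0.029578
  u ← -0.100000 + 0.4·0.029578 = -0.088169
u(1.4) ≈ -0.0882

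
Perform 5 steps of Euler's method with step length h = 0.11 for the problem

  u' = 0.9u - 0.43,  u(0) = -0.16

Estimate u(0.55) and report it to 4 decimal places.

Euler: u_{n+1} = u_n + h·f(s_n, u_n).
s=0.000000, u=-0.160000: f=-0.574000 → u ← -0.160000 + 0.11·(-0.574000) = -0.223140
s=0.110000, u=-0.223140: f=-0.630826 → u ← -0.223140 + 0.11·(-0.630826) = -0.292531
s=0.220000, u=-0.292531: f=-0.693278 → u ← -0.292531 + 0.11·(-0.693278) = -0.368791
s=0.330000, u=-0.368791: f=-0.761912 → u ← -0.368791 + 0.11·(-0.761912) = -0.452602
s=0.440000, u=-0.452602: f=-0.837342 → u ← -0.452602 + 0.11·(-0.837342) = -0.544709
u(0.55) ≈ -0.5447

-0.5447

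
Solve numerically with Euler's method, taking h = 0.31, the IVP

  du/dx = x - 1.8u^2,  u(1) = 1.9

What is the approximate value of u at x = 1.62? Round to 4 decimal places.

Euler: u_{n+1} = u_n + h·f(x_n, u_n).
x=1.000000, u=1.900000: f=-5.498000 → u ← 1.900000 + 0.31·(-5.498000) = 0.195620
x=1.310000, u=0.195620: f=1.241119 → u ← 0.195620 + 0.31·1.241119 = 0.580367
u(1.62) ≈ 0.5804

0.5804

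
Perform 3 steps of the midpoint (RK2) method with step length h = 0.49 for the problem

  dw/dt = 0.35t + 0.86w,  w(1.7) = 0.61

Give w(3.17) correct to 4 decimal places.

4.3505

Midpoint: k1 = f(t_n, w_n); k2 = f(t_n + h/2, w_n + (h/2)·k1); w_{n+1} = w_n + h·k2.
t=1.700000, w=0.610000:
  k1 = f(1.700000, 0.610000) = 1.119600
  k2 = f(1.945000, 0.884302) = 1.441250
  w ← 0.610000 + 0.49·1.441250 = 1.316212
t=2.190000, w=1.316212:
  k1 = f(2.190000, 1.316212) = 1.898443
  k2 = f(2.435000, 1.781331) = 2.384194
  w ← 1.316212 + 0.49·2.384194 = 2.484468
t=2.680000, w=2.484468:
  k1 = f(2.680000, 2.484468) = 3.074642
  k2 = f(2.925000, 3.237755) = 3.808219
  w ← 2.484468 + 0.49·3.808219 = 4.350495
w(3.17) ≈ 4.3505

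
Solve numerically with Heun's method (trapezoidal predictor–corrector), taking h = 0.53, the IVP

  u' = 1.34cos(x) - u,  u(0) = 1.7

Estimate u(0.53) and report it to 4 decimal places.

Heun: k1 = f(x_n, u_n); k2 = f(x_n + h, u_n + h·k1); u_{n+1} = u_n + (h/2)·(k1 + k2).
x=0.000000, u=1.700000:
  k1 = f(0.000000, 1.700000) = -0.360000
  k2 = f(0.530000, 1.509200) = -0.353039
  u ← 1.700000 + (0.53/2)·(-0.360000 + (-0.353039)) = 1.511045
u(0.53) ≈ 1.5110

1.5110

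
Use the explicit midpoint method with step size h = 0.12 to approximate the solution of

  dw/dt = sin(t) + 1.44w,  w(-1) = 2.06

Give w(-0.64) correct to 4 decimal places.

Midpoint: k1 = f(t_n, w_n); k2 = f(t_n + h/2, w_n + (h/2)·k1); w_{n+1} = w_n + h·k2.
t=-1.000000, w=2.060000:
  k1 = f(-1.000000, 2.060000) = 2.124929
  k2 = f(-0.940000, 2.187496) = 2.342436
  w ← 2.060000 + 0.12·2.342436 = 2.341092
t=-0.880000, w=2.341092:
  k1 = f(-0.880000, 2.341092) = 2.600434
  k2 = f(-0.820000, 2.497118) = 2.864705
  w ← 2.341092 + 0.12·2.864705 = 2.684857
t=-0.760000, w=2.684857:
  k1 = f(-0.760000, 2.684857) = 3.177272
  k2 = f(-0.700000, 2.875493) = 3.496492
  w ← 2.684857 + 0.12·3.496492 = 3.104436
w(-0.64) ≈ 3.1044

3.1044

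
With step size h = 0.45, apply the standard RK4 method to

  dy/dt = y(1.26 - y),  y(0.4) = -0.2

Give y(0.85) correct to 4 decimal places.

RK4: k1 = f(t_n, y_n); k2 = f(t_n + h/2, y_n + (h/2)·k1); k3 = f(t_n + h/2, y_n + (h/2)·k2); k4 = f(t_n + h, y_n + h·k3); y_{n+1} = y_n + (h/6)·(k1 + 2k2 + 2k3 + k4).
t=0.400000, y=-0.200000:
  k1 = f(0.400000, -0.200000) = -0.292000
  k2 = f(0.625000, -0.265700) = -0.405378
  k3 = f(0.625000, -0.291210) = -0.451728
  k4 = f(0.850000, -0.403278) = -0.670763
  y ← -0.200000 + (0.45/6)·(k1 + 2k2 + 2k3 + k4) = -0.400773
y(0.85) ≈ -0.4008

-0.4008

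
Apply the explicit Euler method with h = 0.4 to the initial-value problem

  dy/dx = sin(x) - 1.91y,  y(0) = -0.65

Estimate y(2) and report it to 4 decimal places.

Euler: y_{n+1} = y_n + h·f(x_n, y_n).
x=0.000000, y=-0.650000: f=1.241500 → y ← -0.650000 + 0.4·1.241500 = -0.153400
x=0.400000, y=-0.153400: f=0.682412 → y ← -0.153400 + 0.4·0.682412 = 0.119565
x=0.800000, y=0.119565: f=0.488987 → y ← 0.119565 + 0.4·0.488987 = 0.315160
x=1.200000, y=0.315160: f=0.330084 → y ← 0.315160 + 0.4·0.330084 = 0.447193
x=1.600000, y=0.447193: f=0.145434 → y ← 0.447193 + 0.4·0.145434 = 0.505367
y(2) ≈ 0.5054

0.5054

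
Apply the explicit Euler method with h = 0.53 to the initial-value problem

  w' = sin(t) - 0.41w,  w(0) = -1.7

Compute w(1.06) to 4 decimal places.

-0.7735

Euler: w_{n+1} = w_n + h·f(t_n, w_n).
t=0.000000, w=-1.700000: f=0.697000 → w ← -1.700000 + 0.53·0.697000 = -1.330590
t=0.530000, w=-1.330590: f=1.051075 → w ← -1.330590 + 0.53·1.051075 = -0.773520
w(1.06) ≈ -0.7735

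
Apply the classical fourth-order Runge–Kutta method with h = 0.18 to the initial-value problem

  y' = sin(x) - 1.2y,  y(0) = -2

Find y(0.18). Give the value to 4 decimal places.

RK4: k1 = f(x_n, y_n); k2 = f(x_n + h/2, y_n + (h/2)·k1); k3 = f(x_n + h/2, y_n + (h/2)·k2); k4 = f(x_n + h, y_n + h·k3); y_{n+1} = y_n + (h/6)·(k1 + 2k2 + 2k3 + k4).
x=0.000000, y=-2.000000:
  k1 = f(0.000000, -2.000000) = 2.400000
  k2 = f(0.090000, -1.784000) = 2.230679
  k3 = f(0.090000, -1.799239) = 2.248965
  k4 = f(0.180000, -1.595186) = 2.093253
  y ← -2.000000 + (0.18/6)·(k1 + 2k2 + 2k3 + k4) = -1.596424
y(0.18) ≈ -1.5964

-1.5964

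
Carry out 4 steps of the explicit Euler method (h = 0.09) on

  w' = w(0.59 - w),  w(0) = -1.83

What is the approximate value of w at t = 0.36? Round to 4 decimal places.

Euler: w_{n+1} = w_n + h·f(t_n, w_n).
t=0.000000, w=-1.830000: f=-4.428600 → w ← -1.830000 + 0.09·(-4.428600) = -2.228574
t=0.090000, w=-2.228574: f=-6.281401 → w ← -2.228574 + 0.09·(-6.281401) = -2.793900
t=0.180000, w=-2.793900: f=-9.454279 → w ← -2.793900 + 0.09·(-9.454279) = -3.644785
t=0.270000, w=-3.644785: f=-15.434882 → w ← -3.644785 + 0.09·(-15.434882) = -5.033925
w(0.36) ≈ -5.0339

-5.0339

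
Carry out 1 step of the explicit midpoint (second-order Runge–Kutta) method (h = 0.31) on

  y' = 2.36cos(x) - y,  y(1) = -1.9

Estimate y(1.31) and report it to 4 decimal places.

-1.1681

Midpoint: k1 = f(x_n, y_n); k2 = f(x_n + h/2, y_n + (h/2)·k1); y_{n+1} = y_n + h·k2.
x=1.000000, y=-1.900000:
  k1 = f(1.000000, -1.900000) = 3.175113
  k2 = f(1.155000, -1.407857) = 2.361105
  y ← -1.900000 + 0.31·2.361105 = -1.168057
y(1.31) ≈ -1.1681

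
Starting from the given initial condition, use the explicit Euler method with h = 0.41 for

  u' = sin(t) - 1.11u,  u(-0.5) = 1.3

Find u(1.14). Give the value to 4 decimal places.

0.4156

Euler: u_{n+1} = u_n + h·f(t_n, u_n).
t=-0.500000, u=1.300000: f=-1.922426 → u ← 1.300000 + 0.41·(-1.922426) = 0.511806
t=-0.090000, u=0.511806: f=-0.657983 → u ← 0.511806 + 0.41·(-0.657983) = 0.242033
t=0.320000, u=0.242033: f=0.045910 → u ← 0.242033 + 0.41·0.045910 = 0.260856
t=0.730000, u=0.260856: f=0.377320 → u ← 0.260856 + 0.41·0.377320 = 0.415557
u(1.14) ≈ 0.4156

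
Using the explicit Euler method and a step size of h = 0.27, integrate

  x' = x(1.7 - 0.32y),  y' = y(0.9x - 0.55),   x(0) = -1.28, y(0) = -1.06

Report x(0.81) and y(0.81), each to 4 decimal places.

-4.4229, -0.0262

Euler on (x,y): x_{n+1} = x_n + h·x', y_{n+1} = y_n + h·y'.
0.000000: (-1.280000, -1.060000); f=(-2.610176, 1.804120) → (-1.984748, -0.572888)
0.270000: (-1.984748, -0.572888); f=(-3.737923, 1.338422) → (-2.993987, -0.211514)
0.540000: (-2.993987, -0.211514); f=(-5.292423, 0.686275) → (-4.422941, -0.026220)
(x(0.81), y(0.81)) ≈ (-4.4229, -0.0262)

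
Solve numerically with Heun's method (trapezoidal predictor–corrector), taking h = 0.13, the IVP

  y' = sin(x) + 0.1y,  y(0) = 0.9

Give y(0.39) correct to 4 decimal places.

Heun: k1 = f(x_n, y_n); k2 = f(x_n + h, y_n + h·k1); y_{n+1} = y_n + (h/2)·(k1 + k2).
x=0.000000, y=0.900000:
  k1 = f(0.000000, 0.900000) = 0.090000
  k2 = f(0.130000, 0.911700) = 0.220804
  y ← 0.900000 + (0.13/2)·(0.090000 + 0.220804) = 0.920202
x=0.130000, y=0.920202:
  k1 = f(0.130000, 0.920202) = 0.221654
  k2 = f(0.260000, 0.949017) = 0.351982
  y ← 0.920202 + (0.13/2)·(0.221654 + 0.351982) = 0.957489
x=0.260000, y=0.957489:
  k1 = f(0.260000, 0.957489) = 0.352829
  k2 = f(0.390000, 1.003356) = 0.480524
  y ← 0.957489 + (0.13/2)·(0.352829 + 0.480524) = 1.011657
y(0.39) ≈ 1.0117

1.0117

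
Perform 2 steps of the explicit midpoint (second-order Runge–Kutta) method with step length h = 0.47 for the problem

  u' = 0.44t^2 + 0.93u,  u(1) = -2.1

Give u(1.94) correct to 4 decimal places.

-3.6813

Midpoint: k1 = f(t_n, u_n); k2 = f(t_n + h/2, u_n + (h/2)·k1); u_{n+1} = u_n + h·k2.
t=1.000000, u=-2.100000:
  k1 = f(1.000000, -2.100000) = -1.513000
  k2 = f(1.235000, -2.455555) = -1.612567
  u ← -2.100000 + 0.47·(-1.612567) = -2.857907
t=1.470000, u=-2.857907:
  k1 = f(1.470000, -2.857907) = -1.707057
  k2 = f(1.705000, -3.259065) = -1.751839
  u ← -2.857907 + 0.47·(-1.751839) = -3.681271
u(1.94) ≈ -3.6813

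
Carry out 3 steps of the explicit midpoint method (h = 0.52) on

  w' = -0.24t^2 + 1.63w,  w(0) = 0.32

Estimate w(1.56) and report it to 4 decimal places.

2.9308

Midpoint: k1 = f(t_n, w_n); k2 = f(t_n + h/2, w_n + (h/2)·k1); w_{n+1} = w_n + h·k2.
t=0.000000, w=0.320000:
  k1 = f(0.000000, 0.320000) = 0.521600
  k2 = f(0.260000, 0.455616) = 0.726430
  w ← 0.320000 + 0.52·0.726430 = 0.697744
t=0.520000, w=0.697744:
  k1 = f(0.520000, 0.697744) = 1.072426
  k2 = f(0.780000, 0.976574) = 1.445800
  w ← 0.697744 + 0.52·1.445800 = 1.449560
t=1.040000, w=1.449560:
  k1 = f(1.040000, 1.449560) = 2.103198
  k2 = f(1.300000, 1.996391) = 2.848518
  w ← 1.449560 + 0.52·2.848518 = 2.930789
w(1.56) ≈ 2.9308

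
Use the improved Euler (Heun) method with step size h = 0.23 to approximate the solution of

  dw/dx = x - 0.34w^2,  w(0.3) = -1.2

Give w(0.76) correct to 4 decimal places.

-1.1891

Heun: k1 = f(x_n, w_n); k2 = f(x_n + h, w_n + h·k1); w_{n+1} = w_n + (h/2)·(k1 + k2).
x=0.300000, w=-1.200000:
  k1 = f(0.300000, -1.200000) = -0.189600
  k2 = f(0.530000, -1.243608) = 0.004169
  w ← -1.200000 + (0.23/2)·(-0.189600 + 0.004169) = -1.221325
x=0.530000, w=-1.221325:
  k1 = f(0.530000, -1.221325) = 0.022845
  k2 = f(0.760000, -1.216070) = 0.257199
  w ← -1.221325 + (0.23/2)·(0.022845 + 0.257199) = -1.189120
w(0.76) ≈ -1.1891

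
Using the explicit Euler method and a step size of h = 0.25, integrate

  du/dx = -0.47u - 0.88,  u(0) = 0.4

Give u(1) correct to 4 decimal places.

Euler: u_{n+1} = u_n + h·f(x_n, u_n).
x=0.000000, u=0.400000: f=-1.068000 → u ← 0.400000 + 0.25·(-1.068000) = 0.133000
x=0.250000, u=0.133000: f=-0.942510 → u ← 0.133000 + 0.25·(-0.942510) = -0.102627
x=0.500000, u=-0.102627: f=-0.831765 → u ← -0.102627 + 0.25·(-0.831765) = -0.310569
x=0.750000, u=-0.310569: f=-0.734033 → u ← -0.310569 + 0.25·(-0.734033) = -0.494077
u(1) ≈ -0.4941

-0.4941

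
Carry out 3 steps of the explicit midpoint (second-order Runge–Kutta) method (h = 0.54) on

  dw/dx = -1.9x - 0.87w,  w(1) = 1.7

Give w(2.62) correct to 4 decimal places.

Midpoint: k1 = f(x_n, w_n); k2 = f(x_n + h/2, w_n + (h/2)·k1); w_{n+1} = w_n + h·k2.
x=1.000000, w=1.700000:
  k1 = f(1.000000, 1.700000) = -3.379000
  k2 = f(1.270000, 0.787670) = -3.098273
  w ← 1.700000 + 0.54·(-3.098273) = 0.026933
x=1.540000, w=0.026933:
  k1 = f(1.540000, 0.026933) = -2.949431
  k2 = f(1.810000, -0.769414) = -2.769610
  w ← 0.026933 + 0.54·(-2.769610) = -1.468657
x=2.080000, w=-1.468657:
  k1 = f(2.080000, -1.468657) = -2.674269
  k2 = f(2.350000, -2.190709) = -2.559083
  w ← -1.468657 + 0.54·(-2.559083) = -2.850562
w(2.62) ≈ -2.8506

-2.8506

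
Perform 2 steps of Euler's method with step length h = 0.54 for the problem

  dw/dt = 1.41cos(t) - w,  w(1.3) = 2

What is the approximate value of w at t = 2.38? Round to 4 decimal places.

0.3144

Euler: w_{n+1} = w_n + h·f(t_n, w_n).
t=1.300000, w=2.000000: f=-1.622827 → w ← 2.000000 + 0.54·(-1.622827) = 1.123674
t=1.840000, w=1.123674: f=-1.498683 → w ← 1.123674 + 0.54·(-1.498683) = 0.314385
w(2.38) ≈ 0.3144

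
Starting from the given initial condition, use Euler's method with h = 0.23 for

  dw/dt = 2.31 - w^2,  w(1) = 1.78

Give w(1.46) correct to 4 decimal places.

Euler: w_{n+1} = w_n + h·f(t_n, w_n).
t=1.000000, w=1.780000: f=-0.858400 → w ← 1.780000 + 0.23·(-0.858400) = 1.582568
t=1.230000, w=1.582568: f=-0.194521 → w ← 1.582568 + 0.23·(-0.194521) = 1.537828
w(1.46) ≈ 1.5378

1.5378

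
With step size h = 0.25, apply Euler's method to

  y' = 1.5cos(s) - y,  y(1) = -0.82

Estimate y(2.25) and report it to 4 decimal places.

Euler: y_{n+1} = y_n + h·f(s_n, y_n).
s=1.000000, y=-0.820000: f=1.630453 → y ← -0.820000 + 0.25·1.630453 = -0.412387
s=1.250000, y=-0.412387: f=0.885370 → y ← -0.412387 + 0.25·0.885370 = -0.191044
s=1.500000, y=-0.191044: f=0.297150 → y ← -0.191044 + 0.25·0.297150 = -0.116757
s=1.750000, y=-0.116757: f=-0.150612 → y ← -0.116757 + 0.25·(-0.150612) = -0.154410
s=2.000000, y=-0.154410: f=-0.469811 → y ← -0.154410 + 0.25·(-0.469811) = -0.271862
y(2.25) ≈ -0.2719

-0.2719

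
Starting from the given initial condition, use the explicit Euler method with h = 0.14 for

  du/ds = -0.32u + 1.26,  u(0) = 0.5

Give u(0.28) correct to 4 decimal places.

0.8011

Euler: u_{n+1} = u_n + h·f(s_n, u_n).
s=0.000000, u=0.500000: f=1.100000 → u ← 0.500000 + 0.14·1.100000 = 0.654000
s=0.140000, u=0.654000: f=1.050720 → u ← 0.654000 + 0.14·1.050720 = 0.801101
u(0.28) ≈ 0.8011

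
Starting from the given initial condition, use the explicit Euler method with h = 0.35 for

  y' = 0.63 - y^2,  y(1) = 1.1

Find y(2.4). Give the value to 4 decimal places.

0.8017

Euler: y_{n+1} = y_n + h·f(s_n, y_n).
s=1.000000, y=1.100000: f=-0.580000 → y ← 1.100000 + 0.35·(-0.580000) = 0.897000
s=1.350000, y=0.897000: f=-0.174609 → y ← 0.897000 + 0.35·(-0.174609) = 0.835887
s=1.700000, y=0.835887: f=-0.068707 → y ← 0.835887 + 0.35·(-0.068707) = 0.811839
s=2.050000, y=0.811839: f=-0.029083 → y ← 0.811839 + 0.35·(-0.029083) = 0.801660
y(2.4) ≈ 0.8017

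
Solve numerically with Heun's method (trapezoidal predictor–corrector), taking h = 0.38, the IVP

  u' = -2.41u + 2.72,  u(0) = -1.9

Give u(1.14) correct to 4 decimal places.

0.7419

Heun: k1 = f(x_n, u_n); k2 = f(x_n + h, u_n + h·k1); u_{n+1} = u_n + (h/2)·(k1 + k2).
x=0.000000, u=-1.900000:
  k1 = f(0.000000, -1.900000) = 7.299000
  k2 = f(0.380000, 0.873620) = 0.614576
  u ← -1.900000 + (0.38/2)·(7.299000 + 0.614576) = -0.396421
x=0.380000, u=-0.396421:
  k1 = f(0.380000, -0.396421) = 3.675374
  k2 = f(0.760000, 1.000221) = 0.309466
  u ← -0.396421 + (0.38/2)·(3.675374 + 0.309466) = 0.360699
x=0.760000, u=0.360699:
  k1 = f(0.760000, 0.360699) = 1.850715
  k2 = f(1.140000, 1.063971) = 0.155830
  u ← 0.360699 + (0.38/2)·(1.850715 + 0.155830) = 0.741943
u(1.14) ≈ 0.7419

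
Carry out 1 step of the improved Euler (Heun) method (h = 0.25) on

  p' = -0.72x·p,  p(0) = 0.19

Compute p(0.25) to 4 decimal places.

Heun: k1 = f(x_n, p_n); k2 = f(x_n + h, p_n + h·k1); p_{n+1} = p_n + (h/2)·(k1 + k2).
x=0.000000, p=0.190000:
  k1 = f(0.000000, 0.190000) = 0.000000
  k2 = f(0.250000, 0.190000) = -0.034200
  p ← 0.190000 + (0.25/2)·(0.000000 + (-0.034200)) = 0.185725
p(0.25) ≈ 0.1857

0.1857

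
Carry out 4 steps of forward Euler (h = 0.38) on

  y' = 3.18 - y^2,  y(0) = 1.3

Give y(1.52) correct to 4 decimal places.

1.7793

Euler: y_{n+1} = y_n + h·f(s_n, y_n).
s=0.000000, y=1.300000: f=1.490000 → y ← 1.300000 + 0.38·1.490000 = 1.866200
s=0.380000, y=1.866200: f=-0.302702 → y ← 1.866200 + 0.38·(-0.302702) = 1.751173
s=0.760000, y=1.751173: f=0.113393 → y ← 1.751173 + 0.38·0.113393 = 1.794262
s=1.140000, y=1.794262: f=-0.039377 → y ← 1.794262 + 0.38·(-0.039377) = 1.779299
y(1.52) ≈ 1.7793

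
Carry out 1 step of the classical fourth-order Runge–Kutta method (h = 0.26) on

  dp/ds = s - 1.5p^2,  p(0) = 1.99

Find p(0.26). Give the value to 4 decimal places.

1.1405

RK4: k1 = f(s_n, p_n); k2 = f(s_n + h/2, p_n + (h/2)·k1); k3 = f(s_n + h/2, p_n + (h/2)·k2); k4 = f(s_n + h, p_n + h·k3); p_{n+1} = p_n + (h/6)·(k1 + 2k2 + 2k3 + k4).
s=0.000000, p=1.990000:
  k1 = f(0.000000, 1.990000) = -5.940150
  k2 = f(0.130000, 1.217780) = -2.094484
  k3 = f(0.130000, 1.717717) = -4.295828
  k4 = f(0.260000, 0.873085) = -0.883415
  p ← 1.990000 + (0.26/6)·(k1 + 2k2 + 2k3 + k4) = 1.140485
p(0.26) ≈ 1.1405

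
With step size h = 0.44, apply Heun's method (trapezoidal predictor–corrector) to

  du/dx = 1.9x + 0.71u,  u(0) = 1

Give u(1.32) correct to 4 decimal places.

4.7267

Heun: k1 = f(x_n, u_n); k2 = f(x_n + h, u_n + h·k1); u_{n+1} = u_n + (h/2)·(k1 + k2).
x=0.000000, u=1.000000:
  k1 = f(0.000000, 1.000000) = 0.710000
  k2 = f(0.440000, 1.312400) = 1.767804
  u ← 1.000000 + (0.44/2)·(0.710000 + 1.767804) = 1.545117
x=0.440000, u=1.545117:
  k1 = f(0.440000, 1.545117) = 1.933033
  k2 = f(0.880000, 2.395651) = 3.372912
  u ← 1.545117 + (0.44/2)·(1.933033 + 3.372912) = 2.712425
x=0.880000, u=2.712425:
  k1 = f(0.880000, 2.712425) = 3.597822
  k2 = f(1.320000, 4.295466) = 5.557781
  u ← 2.712425 + (0.44/2)·(3.597822 + 5.557781) = 4.726658
u(1.32) ≈ 4.7267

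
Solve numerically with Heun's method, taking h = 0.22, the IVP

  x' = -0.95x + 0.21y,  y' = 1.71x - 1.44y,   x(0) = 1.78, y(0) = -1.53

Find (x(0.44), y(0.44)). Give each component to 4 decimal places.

Heun on (x,y): k1 = f(t_n, state_n); k2 = f(t_n + h, state_n + h·k1); state_{n+1} = state_n + (h/2)·(k1 + k2).
0.000000: (1.780000, -1.530000)
  k1 = (-2.012300, 5.247000)
  predictor → (1.337294, -0.375660)
  k2 = (-1.349318, 2.827723)
  → (1.410222, -0.641780)
0.220000: (1.410222, -0.641780)
  k1 = (-1.474485, 3.335644)
  predictor → (1.085835, 0.092061)
  k2 = (-1.012211, 1.724210)
  → (1.136686, -0.085197)
(x(0.44), y(0.44)) ≈ (1.1367, -0.0852)

1.1367, -0.0852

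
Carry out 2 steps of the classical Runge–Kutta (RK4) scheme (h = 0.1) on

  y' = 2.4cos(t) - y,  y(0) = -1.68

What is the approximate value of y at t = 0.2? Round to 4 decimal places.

RK4: k1 = f(t_n, y_n); k2 = f(t_n + h/2, y_n + (h/2)·k1); k3 = f(t_n + h/2, y_n + (h/2)·k2); k4 = f(t_n + h, y_n + h·k3); y_{n+1} = y_n + (h/6)·(k1 + 2k2 + 2k3 + k4).
t=0.000000, y=-1.680000:
  k1 = f(0.000000, -1.680000) = 4.080000
  k2 = f(0.050000, -1.476000) = 3.873001
  k3 = f(0.050000, -1.486350) = 3.883351
  k4 = f(0.100000, -1.291665) = 3.679675
  y ← -1.680000 + (0.1/6)·(k1 + 2k2 + 2k3 + k4) = -1.292127
t=0.100000, y=-1.292127:
  k1 = f(0.100000, -1.292127) = 3.680137
  k2 = f(0.150000, -1.108120) = 3.481171
  k3 = f(0.150000, -1.118069) = 3.491119
  k4 = f(0.200000, -0.943015) = 3.295175
  y ← -1.292127 + (0.1/6)·(k1 + 2k2 + 2k3 + k4) = -0.943462
y(0.2) ≈ -0.9435

-0.9435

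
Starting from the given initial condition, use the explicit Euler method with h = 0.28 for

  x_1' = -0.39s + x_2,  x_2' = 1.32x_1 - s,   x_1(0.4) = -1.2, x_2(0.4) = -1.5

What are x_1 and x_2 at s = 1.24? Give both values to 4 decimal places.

Euler on (x_1,x_2): x_1_{n+1} = x_1_n + h·x_1', x_2_{n+1} = x_2_n + h·x_2'.
0.400000: (-1.200000, -1.500000); f=(-1.656000, -1.984000) → (-1.663680, -2.055520)
0.680000: (-1.663680, -2.055520); f=(-2.320720, -2.876058) → (-2.313482, -2.860816)
0.960000: (-2.313482, -2.860816); f=(-3.235216, -4.013796) → (-3.219342, -3.984679)
(x_1(1.24), x_2(1.24)) ≈ (-3.2193, -3.9847)

-3.2193, -3.9847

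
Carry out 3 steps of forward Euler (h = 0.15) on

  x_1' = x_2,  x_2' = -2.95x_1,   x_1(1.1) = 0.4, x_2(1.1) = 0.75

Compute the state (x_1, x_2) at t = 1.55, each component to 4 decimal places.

Euler on (x_1,x_2): x_1_{n+1} = x_1_n + h·x_1', x_2_{n+1} = x_2_n + h·x_2'.
1.100000: (0.400000, 0.750000); f=(0.750000, -1.180000) → (0.512500, 0.573000)
1.250000: (0.512500, 0.573000); f=(0.573000, -1.511875) → (0.598450, 0.346219)
1.400000: (0.598450, 0.346219); f=(0.346219, -1.765427) → (0.650383, 0.081405)
(x_1(1.55), x_2(1.55)) ≈ (0.6504, 0.0814)

0.6504, 0.0814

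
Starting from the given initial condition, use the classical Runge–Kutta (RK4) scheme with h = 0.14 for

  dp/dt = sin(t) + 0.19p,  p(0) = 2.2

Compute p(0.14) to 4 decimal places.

2.2692

RK4: k1 = f(t_n, p_n); k2 = f(t_n + h/2, p_n + (h/2)·k1); k3 = f(t_n + h/2, p_n + (h/2)·k2); k4 = f(t_n + h, p_n + h·k3); p_{n+1} = p_n + (h/6)·(k1 + 2k2 + 2k3 + k4).
t=0.000000, p=2.200000:
  k1 = f(0.000000, 2.200000) = 0.418000
  k2 = f(0.070000, 2.229260) = 0.493502
  k3 = f(0.070000, 2.234545) = 0.494506
  k4 = f(0.140000, 2.269231) = 0.570697
  p ← 2.200000 + (0.14/6)·(k1 + 2k2 + 2k3 + k4) = 2.269177
p(0.14) ≈ 2.2692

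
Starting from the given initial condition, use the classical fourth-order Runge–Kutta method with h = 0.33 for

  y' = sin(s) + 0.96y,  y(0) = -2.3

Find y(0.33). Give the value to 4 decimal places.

RK4: k1 = f(s_n, y_n); k2 = f(s_n + h/2, y_n + (h/2)·k1); k3 = f(s_n + h/2, y_n + (h/2)·k2); k4 = f(s_n + h, y_n + h·k3); y_{n+1} = y_n + (h/6)·(k1 + 2k2 + 2k3 + k4).
s=0.000000, y=-2.300000:
  k1 = f(0.000000, -2.300000) = -2.208000
  k2 = f(0.165000, -2.664320) = -2.393495
  k3 = f(0.165000, -2.694927) = -2.422877
  k4 = f(0.330000, -3.099549) = -2.651524
  y ← -2.300000 + (0.33/6)·(k1 + 2k2 + 2k3 + k4) = -3.097075
y(0.33) ≈ -3.0971

-3.0971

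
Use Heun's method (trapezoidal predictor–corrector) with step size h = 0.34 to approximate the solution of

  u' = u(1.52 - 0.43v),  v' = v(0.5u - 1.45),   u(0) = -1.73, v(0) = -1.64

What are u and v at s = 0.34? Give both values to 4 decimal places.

Heun on (u,v): k1 = f(s_n, state_n); k2 = f(s_n + h, state_n + h·k1); state_{n+1} = state_n + (h/2)·(k1 + k2).
0.000000: (-1.730000, -1.640000)
  k1 = (-3.849596, 3.796600)
  predictor → (-3.038863, -0.349156)
  k2 = (-5.075317, 1.036795)
  → (-3.247235, -0.818323)
(u(0.34), v(0.34)) ≈ (-3.2472, -0.8183)

-3.2472, -0.8183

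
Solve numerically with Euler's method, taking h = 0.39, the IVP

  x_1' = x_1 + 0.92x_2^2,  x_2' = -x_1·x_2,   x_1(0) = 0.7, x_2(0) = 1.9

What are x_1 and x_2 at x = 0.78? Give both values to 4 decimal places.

Euler on (x_1,x_2): x_1_{n+1} = x_1_n + h·x_1', x_2_{n+1} = x_2_n + h·x_2'.
0.000000: (0.700000, 1.900000); f=(4.021200, -1.330000) → (2.268268, 1.381300)
0.390000: (2.268268, 1.381300); f=(4.023619, -3.133159) → (3.837479, 0.159368)
(x_1(0.78), x_2(0.78)) ≈ (3.8375, 0.1594)

3.8375, 0.1594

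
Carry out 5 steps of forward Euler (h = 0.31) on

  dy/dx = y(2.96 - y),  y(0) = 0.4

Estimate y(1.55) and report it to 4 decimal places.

Euler: y_{n+1} = y_n + h·f(x_n, y_n).
x=0.000000, y=0.400000: f=1.024000 → y ← 0.400000 + 0.31·1.024000 = 0.717440
x=0.310000, y=0.717440: f=1.608902 → y ← 0.717440 + 0.31·1.608902 = 1.216200
x=0.620000, y=1.216200: f=2.120809 → y ← 1.216200 + 0.31·2.120809 = 1.873651
x=0.930000, y=1.873651: f=2.035439 → y ← 1.873651 + 0.31·2.035439 = 2.504637
x=1.240000, y=2.504637: f=1.140520 → y ← 2.504637 + 0.31·1.140520 = 2.858198
y(1.55) ≈ 2.8582

2.8582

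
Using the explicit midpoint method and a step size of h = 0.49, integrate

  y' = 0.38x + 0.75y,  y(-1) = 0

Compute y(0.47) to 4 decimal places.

Midpoint: k1 = f(x_n, y_n); k2 = f(x_n + h/2, y_n + (h/2)·k1); y_{n+1} = y_n + h·k2.
x=-1.000000, y=0.000000:
  k1 = f(-1.000000, 0.000000) = -0.380000
  k2 = f(-0.755000, -0.093100) = -0.356725
  y ← 0.000000 + 0.49·(-0.356725) = -0.174795
x=-0.510000, y=-0.174795:
  k1 = f(-0.510000, -0.174795) = -0.324896
  k2 = f(-0.265000, -0.254395) = -0.291496
  y ← -0.174795 + 0.49·(-0.291496) = -0.317628
x=-0.020000, y=-0.317628:
  k1 = f(-0.020000, -0.317628) = -0.245821
  k2 = f(0.225000, -0.377855) = -0.197891
  y ← -0.317628 + 0.49·(-0.197891) = -0.414595
y(0.47) ≈ -0.4146

-0.4146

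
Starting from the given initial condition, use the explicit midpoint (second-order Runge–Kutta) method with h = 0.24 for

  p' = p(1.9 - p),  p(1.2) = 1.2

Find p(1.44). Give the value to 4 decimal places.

Midpoint: k1 = f(s_n, p_n); k2 = f(s_n + h/2, p_n + (h/2)·k1); p_{n+1} = p_n + h·k2.
s=1.200000, p=1.200000:
  k1 = f(1.200000, 1.200000) = 0.840000
  k2 = f(1.320000, 1.300800) = 0.779439
  p ← 1.200000 + 0.24·0.779439 = 1.387065
p(1.44) ≈ 1.3871

1.3871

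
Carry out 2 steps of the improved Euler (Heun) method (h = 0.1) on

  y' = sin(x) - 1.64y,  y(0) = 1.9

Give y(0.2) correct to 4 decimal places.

Heun: k1 = f(x_n, y_n); k2 = f(x_n + h, y_n + h·k1); y_{n+1} = y_n + (h/2)·(k1 + k2).
x=0.000000, y=1.900000:
  k1 = f(0.000000, 1.900000) = -3.116000
  k2 = f(0.100000, 1.588400) = -2.505143
  y ← 1.900000 + (0.1/2)·(-3.116000 + (-2.505143)) = 1.618943
x=0.100000, y=1.618943:
  k1 = f(0.100000, 1.618943) = -2.555233
  k2 = f(0.200000, 1.363420) = -2.037339
  y ← 1.618943 + (0.1/2)·(-2.555233 + (-2.037339)) = 1.389314
y(0.2) ≈ 1.3893

1.3893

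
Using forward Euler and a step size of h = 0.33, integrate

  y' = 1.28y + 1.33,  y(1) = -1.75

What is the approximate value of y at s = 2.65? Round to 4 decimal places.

Euler: y_{n+1} = y_n + h·f(s_n, y_n).
s=1.000000, y=-1.750000: f=-0.910000 → y ← -1.750000 + 0.33·(-0.910000) = -2.050300
s=1.330000, y=-2.050300: f=-1.294384 → y ← -2.050300 + 0.33·(-1.294384) = -2.477447
s=1.660000, y=-2.477447: f=-1.841132 → y ← -2.477447 + 0.33·(-1.841132) = -3.085020
s=1.990000, y=-3.085020: f=-2.618826 → y ← -3.085020 + 0.33·(-2.618826) = -3.949233
s=2.320000, y=-3.949233: f=-3.725018 → y ← -3.949233 + 0.33·(-3.725018) = -5.178489
y(2.65) ≈ -5.1785

-5.1785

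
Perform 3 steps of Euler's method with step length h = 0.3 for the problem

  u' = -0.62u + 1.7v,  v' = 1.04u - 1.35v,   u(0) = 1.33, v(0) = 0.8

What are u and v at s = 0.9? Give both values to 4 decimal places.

Euler on (u,v): u_{n+1} = u_n + h·u', v_{n+1} = v_n + h·v'.
0.000000: (1.330000, 0.800000); f=(0.535400, 0.303200) → (1.490620, 0.890960)
0.300000: (1.490620, 0.890960); f=(0.590448, 0.347449) → (1.667754, 0.995195)
0.600000: (1.667754, 0.995195); f=(0.657823, 0.390952) → (1.865101, 1.112480)
(u(0.9), v(0.9)) ≈ (1.8651, 1.1125)

1.8651, 1.1125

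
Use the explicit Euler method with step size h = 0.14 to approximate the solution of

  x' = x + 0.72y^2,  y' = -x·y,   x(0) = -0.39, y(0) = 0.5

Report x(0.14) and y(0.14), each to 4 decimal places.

-0.4194, 0.5273

Euler on (x,y): x_{n+1} = x_n + h·x', y_{n+1} = y_n + h·y'.
0.000000: (-0.390000, 0.500000); f=(-0.210000, 0.195000) → (-0.419400, 0.527300)
(x(0.14), y(0.14)) ≈ (-0.4194, 0.5273)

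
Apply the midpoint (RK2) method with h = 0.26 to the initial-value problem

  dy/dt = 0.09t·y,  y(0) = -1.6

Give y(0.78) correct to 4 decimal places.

Midpoint: k1 = f(t_n, y_n); k2 = f(t_n + h/2, y_n + (h/2)·k1); y_{n+1} = y_n + h·k2.
t=0.000000, y=-1.600000:
  k1 = f(0.000000, -1.600000) = 0.000000
  k2 = f(0.130000, -1.600000) = -0.018720
  y ← -1.600000 + 0.26·(-0.018720) = -1.604867
t=0.260000, y=-1.604867:
  k1 = f(0.260000, -1.604867) = -0.037554
  k2 = f(0.390000, -1.609749) = -0.056502
  y ← -1.604867 + 0.26·(-0.056502) = -1.619558
t=0.520000, y=-1.619558:
  k1 = f(0.520000, -1.619558) = -0.075795
  k2 = f(0.650000, -1.629411) = -0.095321
  y ← -1.619558 + 0.26·(-0.095321) = -1.644341
y(0.78) ≈ -1.6443

-1.6443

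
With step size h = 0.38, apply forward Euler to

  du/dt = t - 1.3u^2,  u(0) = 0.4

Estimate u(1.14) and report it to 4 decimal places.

0.6184

Euler: u_{n+1} = u_n + h·f(t_n, u_n).
t=0.000000, u=0.400000: f=-0.208000 → u ← 0.400000 + 0.38·(-0.208000) = 0.320960
t=0.380000, u=0.320960: f=0.246080 → u ← 0.320960 + 0.38·0.246080 = 0.414470
t=0.760000, u=0.414470: f=0.536679 → u ← 0.414470 + 0.38·0.536679 = 0.618408
u(1.14) ≈ 0.6184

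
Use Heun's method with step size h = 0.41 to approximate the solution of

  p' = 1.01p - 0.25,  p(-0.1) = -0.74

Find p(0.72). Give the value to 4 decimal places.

-1.9739

Heun: k1 = f(t_n, p_n); k2 = f(t_n + h, p_n + h·k1); p_{n+1} = p_n + (h/2)·(k1 + k2).
t=-0.100000, p=-0.740000:
  k1 = f(-0.100000, -0.740000) = -0.997400
  k2 = f(0.310000, -1.148934) = -1.410423
  p ← -0.740000 + (0.41/2)·(-0.997400 + (-1.410423)) = -1.233604
t=0.310000, p=-1.233604:
  k1 = f(0.310000, -1.233604) = -1.495940
  k2 = f(0.720000, -1.846939) = -2.115409
  p ← -1.233604 + (0.41/2)·(-1.495940 + (-2.115409)) = -1.973930
p(0.72) ≈ -1.9739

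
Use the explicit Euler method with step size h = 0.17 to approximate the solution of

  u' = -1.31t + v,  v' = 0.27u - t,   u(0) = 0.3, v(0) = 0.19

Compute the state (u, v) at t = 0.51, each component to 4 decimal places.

0.2857, 0.1474

Euler on (u,v): u_{n+1} = u_n + h·u', v_{n+1} = v_n + h·v'.
0.000000: (0.300000, 0.190000); f=(0.190000, 0.081000) → (0.332300, 0.203770)
0.170000: (0.332300, 0.203770); f=(-0.018930, -0.080279) → (0.329082, 0.190123)
0.340000: (0.329082, 0.190123); f=(-0.255277, -0.251148) → (0.285685, 0.147427)
(u(0.51), v(0.51)) ≈ (0.2857, 0.1474)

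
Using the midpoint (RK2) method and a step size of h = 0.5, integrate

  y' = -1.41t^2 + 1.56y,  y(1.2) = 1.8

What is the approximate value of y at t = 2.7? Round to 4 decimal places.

-4.6682

Midpoint: k1 = f(t_n, y_n); k2 = f(t_n + h/2, y_n + (h/2)·k1); y_{n+1} = y_n + h·k2.
t=1.200000, y=1.800000:
  k1 = f(1.200000, 1.800000) = 0.777600
  k2 = f(1.450000, 1.994400) = 0.146739
  y ← 1.800000 + 0.5·0.146739 = 1.873370
t=1.700000, y=1.873370:
  k1 = f(1.700000, 1.873370) = -1.152444
  k2 = f(1.950000, 1.585259) = -2.888522
  y ← 1.873370 + 0.5·(-2.888522) = 0.429109
t=2.200000, y=0.429109:
  k1 = f(2.200000, 0.429109) = -6.154990
  k2 = f(2.450000, -1.109639) = -10.194562
  y ← 0.429109 + 0.5·(-10.194562) = -4.668172
y(2.7) ≈ -4.6682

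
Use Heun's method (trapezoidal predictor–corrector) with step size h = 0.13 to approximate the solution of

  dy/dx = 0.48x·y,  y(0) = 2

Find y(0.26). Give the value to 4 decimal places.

2.0327

Heun: k1 = f(x_n, y_n); k2 = f(x_n + h, y_n + h·k1); y_{n+1} = y_n + (h/2)·(k1 + k2).
x=0.000000, y=2.000000:
  k1 = f(0.000000, 2.000000) = 0.000000
  k2 = f(0.130000, 2.000000) = 0.124800
  y ← 2.000000 + (0.13/2)·(0.000000 + 0.124800) = 2.008112
x=0.130000, y=2.008112:
  k1 = f(0.130000, 2.008112) = 0.125306
  k2 = f(0.260000, 2.024402) = 0.252645
  y ← 2.008112 + (0.13/2)·(0.125306 + 0.252645) = 2.032679
y(0.26) ≈ 2.0327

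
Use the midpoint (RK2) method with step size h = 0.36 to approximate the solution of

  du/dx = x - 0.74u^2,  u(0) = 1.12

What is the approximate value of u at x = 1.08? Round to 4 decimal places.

Midpoint: k1 = f(x_n, u_n); k2 = f(x_n + h/2, u_n + (h/2)·k1); u_{n+1} = u_n + h·k2.
x=0.000000, u=1.120000:
  k1 = f(0.000000, 1.120000) = -0.928256
  k2 = f(0.180000, 0.952914) = -0.491953
  u ← 1.120000 + 0.36·(-0.491953) = 0.942897
x=0.360000, u=0.942897:
  k1 = f(0.360000, 0.942897) = -0.297900
  k2 = f(0.540000, 0.889275) = -0.045199
  u ← 0.942897 + 0.36·(-0.045199) = 0.926625
x=0.720000, u=0.926625:
  k1 = f(0.720000, 0.926625) = 0.084611
  k2 = f(0.900000, 0.941855) = 0.243553
  u ← 0.926625 + 0.36·0.243553 = 1.014304
u(1.08) ≈ 1.0143

1.0143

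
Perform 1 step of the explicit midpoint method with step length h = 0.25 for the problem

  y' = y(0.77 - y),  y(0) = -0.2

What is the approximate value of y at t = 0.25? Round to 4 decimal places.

-0.2557

Midpoint: k1 = f(t_n, y_n); k2 = f(t_n + h/2, y_n + (h/2)·k1); y_{n+1} = y_n + h·k2.
t=0.000000, y=-0.200000:
  k1 = f(0.000000, -0.200000) = -0.194000
  k2 = f(0.125000, -0.224250) = -0.222961
  y ← -0.200000 + 0.25·(-0.222961) = -0.255740
y(0.25) ≈ -0.2557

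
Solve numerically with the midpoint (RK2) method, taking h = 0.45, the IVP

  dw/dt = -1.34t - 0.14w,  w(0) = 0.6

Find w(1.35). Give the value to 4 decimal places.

Midpoint: k1 = f(t_n, w_n); k2 = f(t_n + h/2, w_n + (h/2)·k1); w_{n+1} = w_n + h·k2.
t=0.000000, w=0.600000:
  k1 = f(0.000000, 0.600000) = -0.084000
  k2 = f(0.225000, 0.581100) = -0.382854
  w ← 0.600000 + 0.45·(-0.382854) = 0.427716
t=0.450000, w=0.427716:
  k1 = f(0.450000, 0.427716) = -0.662880
  k2 = f(0.675000, 0.278568) = -0.943499
  w ← 0.427716 + 0.45·(-0.943499) = 0.003141
t=0.900000, w=0.003141:
  k1 = f(0.900000, 0.003141) = -1.206440
  k2 = f(1.125000, -0.268308) = -1.469937
  w ← 0.003141 + 0.45·(-1.469937) = -0.658331
w(1.35) ≈ -0.6583

-0.6583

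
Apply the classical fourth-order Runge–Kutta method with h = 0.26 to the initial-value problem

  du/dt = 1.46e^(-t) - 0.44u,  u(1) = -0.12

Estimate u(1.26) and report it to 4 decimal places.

0.0089

RK4: k1 = f(t_n, u_n); k2 = f(t_n + h/2, u_n + (h/2)·k1); k3 = f(t_n + h/2, u_n + (h/2)·k2); k4 = f(t_n + h, u_n + h·k3); u_{n+1} = u_n + (h/6)·(k1 + 2k2 + 2k3 + k4).
t=1.000000, u=-0.120000:
  k1 = f(1.000000, -0.120000) = 0.589904
  k2 = f(1.130000, -0.043312) = 0.490686
  k3 = f(1.130000, -0.056211) = 0.496361
  k4 = f(1.260000, 0.009054) = 0.410151
  u ← -0.120000 + (0.26/6)·(k1 + 2k2 + 2k3 + k4) = 0.008880
u(1.26) ≈ 0.0089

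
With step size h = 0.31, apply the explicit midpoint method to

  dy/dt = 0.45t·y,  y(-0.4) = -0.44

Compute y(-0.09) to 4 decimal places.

Midpoint: k1 = f(t_n, y_n); k2 = f(t_n + h/2, y_n + (h/2)·k1); y_{n+1} = y_n + h·k2.
t=-0.400000, y=-0.440000:
  k1 = f(-0.400000, -0.440000) = 0.079200
  k2 = f(-0.245000, -0.427724) = 0.047157
  y ← -0.440000 + 0.31·0.047157 = -0.425381
y(-0.09) ≈ -0.4254

-0.4254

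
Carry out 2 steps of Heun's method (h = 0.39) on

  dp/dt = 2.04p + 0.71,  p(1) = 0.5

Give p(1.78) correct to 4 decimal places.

Heun: k1 = f(t_n, p_n); k2 = f(t_n + h, p_n + h·k1); p_{n+1} = p_n + (h/2)·(k1 + k2).
t=1.000000, p=0.500000:
  k1 = f(1.000000, 0.500000) = 1.730000
  k2 = f(1.390000, 1.174700) = 3.106388
  p ← 0.500000 + (0.39/2)·(1.730000 + 3.106388) = 1.443096
t=1.390000, p=1.443096:
  k1 = f(1.390000, 1.443096) = 3.653915
  k2 = f(1.780000, 2.868123) = 6.560970
  p ← 1.443096 + (0.39/2)·(3.653915 + 6.560970) = 3.434998
p(1.78) ≈ 3.4350

3.4350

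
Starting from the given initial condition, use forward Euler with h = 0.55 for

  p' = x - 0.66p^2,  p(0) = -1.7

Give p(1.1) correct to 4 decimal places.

Euler: p_{n+1} = p_n + h·f(x_n, p_n).
x=0.000000, p=-1.700000: f=-1.907400 → p ← -1.700000 + 0.55·(-1.907400) = -2.749070
x=0.550000, p=-2.749070: f=-4.437875 → p ← -2.749070 + 0.55·(-4.437875) = -5.189901
p(1.1) ≈ -5.1899

-5.1899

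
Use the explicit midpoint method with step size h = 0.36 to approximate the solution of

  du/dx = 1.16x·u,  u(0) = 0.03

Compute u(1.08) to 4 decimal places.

Midpoint: k1 = f(x_n, u_n); k2 = f(x_n + h/2, u_n + (h/2)·k1); u_{n+1} = u_n + h·k2.
x=0.000000, u=0.030000:
  k1 = f(0.000000, 0.030000) = 0.000000
  k2 = f(0.180000, 0.030000) = 0.006264
  u ← 0.030000 + 0.36·0.006264 = 0.032255
x=0.360000, u=0.032255:
  k1 = f(0.360000, 0.032255) = 0.013470
  k2 = f(0.540000, 0.034680) = 0.021723
  u ← 0.032255 + 0.36·0.021723 = 0.040075
x=0.720000, u=0.040075:
  k1 = f(0.720000, 0.040075) = 0.033471
  k2 = f(0.900000, 0.046100) = 0.048129
  u ← 0.040075 + 0.36·0.048129 = 0.057402
u(1.08) ≈ 0.0574

0.0574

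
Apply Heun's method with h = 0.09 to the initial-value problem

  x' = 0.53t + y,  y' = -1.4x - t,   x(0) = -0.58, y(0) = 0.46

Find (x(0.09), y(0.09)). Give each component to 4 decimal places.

Heun on (x,y): k1 = f(t_n, state_n); k2 = f(t_n + h, state_n + h·k1); state_{n+1} = state_n + (h/2)·(k1 + k2).
0.000000: (-0.580000, 0.460000)
  k1 = (0.460000, 0.812000)
  predictor → (-0.538600, 0.533080)
  k2 = (0.580780, 0.664040)
  → (-0.533165, 0.526422)
(x(0.09), y(0.09)) ≈ (-0.5332, 0.5264)

-0.5332, 0.5264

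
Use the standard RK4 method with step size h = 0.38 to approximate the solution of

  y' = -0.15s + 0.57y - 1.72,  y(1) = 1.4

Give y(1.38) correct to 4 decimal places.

0.9335

RK4: k1 = f(s_n, y_n); k2 = f(s_n + h/2, y_n + (h/2)·k1); k3 = f(s_n + h/2, y_n + (h/2)·k2); k4 = f(s_n + h, y_n + h·k3); y_{n+1} = y_n + (h/6)·(k1 + 2k2 + 2k3 + k4).
s=1.000000, y=1.400000:
  k1 = f(1.000000, 1.400000) = -1.072000
  k2 = f(1.190000, 1.196320) = -1.216598
  k3 = f(1.190000, 1.168846) = -1.232258
  k4 = f(1.380000, 0.931742) = -1.395907
  y ← 1.400000 + (0.38/6)·(k1 + 2k2 + 2k3 + k4) = 0.933511
y(1.38) ≈ 0.9335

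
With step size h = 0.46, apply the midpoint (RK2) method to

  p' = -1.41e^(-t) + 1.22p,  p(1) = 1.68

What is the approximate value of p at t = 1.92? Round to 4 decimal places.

Midpoint: k1 = f(t_n, p_n); k2 = f(t_n + h/2, p_n + (h/2)·k1); p_{n+1} = p_n + h·k2.
t=1.000000, p=1.680000:
  k1 = f(1.000000, 1.680000) = 1.530890
  k2 = f(1.230000, 2.032105) = 2.067035
  p ← 1.680000 + 0.46·2.067035 = 2.630836
t=1.460000, p=2.630836:
  k1 = f(1.460000, 2.630836) = 2.882167
  k2 = f(1.690000, 3.293735) = 3.758184
  p ← 2.630836 + 0.46·3.758184 = 4.359601
p(1.92) ≈ 4.3596

4.3596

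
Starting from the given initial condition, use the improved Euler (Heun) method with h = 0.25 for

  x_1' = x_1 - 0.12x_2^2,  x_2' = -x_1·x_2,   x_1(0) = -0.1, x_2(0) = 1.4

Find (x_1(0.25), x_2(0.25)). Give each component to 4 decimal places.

-0.1958, 1.4505

Heun on (x_1,x_2): k1 = f(s_n, state_n); k2 = f(s_n + h, state_n + h·k1); state_{n+1} = state_n + (h/2)·(k1 + k2).
0.000000: (-0.100000, 1.400000)
  k1 = (-0.335200, 0.140000)
  predictor → (-0.183800, 1.435000)
  k2 = (-0.430907, 0.263753)
  → (-0.195763, 1.450469)
(x_1(0.25), x_2(0.25)) ≈ (-0.1958, 1.4505)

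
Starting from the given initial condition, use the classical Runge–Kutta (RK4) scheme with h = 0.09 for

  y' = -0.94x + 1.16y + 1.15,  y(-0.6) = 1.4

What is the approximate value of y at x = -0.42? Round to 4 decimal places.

2.0518

RK4: k1 = f(x_n, y_n); k2 = f(x_n + h/2, y_n + (h/2)·k1); k3 = f(x_n + h/2, y_n + (h/2)·k2); k4 = f(x_n + h, y_n + h·k3); y_{n+1} = y_n + (h/6)·(k1 + 2k2 + 2k3 + k4).
x=-0.600000, y=1.400000:
  k1 = f(-0.600000, 1.400000) = 3.338000
  k2 = f(-0.555000, 1.550210) = 3.469944
  k3 = f(-0.555000, 1.556147) = 3.476831
  k4 = f(-0.510000, 1.712915) = 3.616381
  y ← 1.400000 + (0.09/6)·(k1 + 2k2 + 2k3 + k4) = 1.712719
x=-0.510000, y=1.712719:
  k1 = f(-0.510000, 1.712719) = 3.616154
  k2 = f(-0.465000, 1.875446) = 3.762617
  k3 = f(-0.465000, 1.882037) = 3.770263
  k4 = f(-0.420000, 2.052043) = 3.925169
  y ← 1.712719 + (0.09/6)·(k1 + 2k2 + 2k3 + k4) = 2.051825
y(-0.42) ≈ 2.0518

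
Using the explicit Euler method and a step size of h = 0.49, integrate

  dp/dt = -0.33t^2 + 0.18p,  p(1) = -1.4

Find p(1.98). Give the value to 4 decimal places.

-2.1928

Euler: p_{n+1} = p_n + h·f(t_n, p_n).
t=1.000000, p=-1.400000: f=-0.582000 → p ← -1.400000 + 0.49·(-0.582000) = -1.685180
t=1.490000, p=-1.685180: f=-1.035965 → p ← -1.685180 + 0.49·(-1.035965) = -2.192803
p(1.98) ≈ -2.1928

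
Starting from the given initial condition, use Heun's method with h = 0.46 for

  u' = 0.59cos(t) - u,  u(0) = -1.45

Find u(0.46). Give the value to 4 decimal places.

-0.7415

Heun: k1 = f(t_n, u_n); k2 = f(t_n + h, u_n + h·k1); u_{n+1} = u_n + (h/2)·(k1 + k2).
t=0.000000, u=-1.450000:
  k1 = f(0.000000, -1.450000) = 2.040000
  k2 = f(0.460000, -0.511600) = 1.040271
  u ← -1.450000 + (0.46/2)·(2.040000 + 1.040271) = -0.741538
u(0.46) ≈ -0.7415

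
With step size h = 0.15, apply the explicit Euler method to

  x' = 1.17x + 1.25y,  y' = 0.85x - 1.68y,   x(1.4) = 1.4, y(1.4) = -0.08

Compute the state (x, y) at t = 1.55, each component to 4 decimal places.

1.6307, 0.1187

Euler on (x,y): x_{n+1} = x_n + h·x', y_{n+1} = y_n + h·y'.
1.400000: (1.400000, -0.080000); f=(1.538000, 1.324400) → (1.630700, 0.118660)
(x(1.55), y(1.55)) ≈ (1.6307, 0.1187)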